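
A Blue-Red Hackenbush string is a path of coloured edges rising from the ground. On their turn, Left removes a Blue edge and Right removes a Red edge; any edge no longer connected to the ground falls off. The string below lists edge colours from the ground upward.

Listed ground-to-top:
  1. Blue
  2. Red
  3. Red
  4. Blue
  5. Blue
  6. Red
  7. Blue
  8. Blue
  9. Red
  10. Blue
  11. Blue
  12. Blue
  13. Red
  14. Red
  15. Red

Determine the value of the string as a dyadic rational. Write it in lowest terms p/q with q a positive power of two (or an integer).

step 1: add Blue to get B; options L={ 0 } R={ · } — 1
step 2: add Red to get BR; options L={ 0 } R={ 1 } — 1/2
step 3: add Red to get BRR; options L={ 0 } R={ 1/2, 1 } — 1/4
step 4: add Blue to get BRRB; options L={ 0, 1/4 } R={ 1/2, 1 } — 3/8
step 5: add Blue to get BRRBB; options L={ 0, 1/4, 3/8 } R={ 1/2, 1 } — 7/16
step 6: add Red to get BRRBBR; options L={ 0, 1/4, 3/8 } R={ 7/16, 1/2, 1 } — 13/32
step 7: add Blue to get BRRBBRB; options L={ 0, 1/4, 3/8, 13/32 } R={ 7/16, 1/2, 1 } — 27/64
step 8: add Blue to get BRRBBRBB; options L={ 0, 1/4, 3/8, 13/32, 27/64 } R={ 7/16, 1/2, 1 } — 55/128
step 9: add Red to get BRRBBRBBR; options L={ 0, 1/4, 3/8, 13/32, 27/64 } R={ 55/128, 7/16, 1/2, 1 } — 109/256
step 10: add Blue to get BRRBBRBBRB; options L={ 0, 1/4, 3/8, 13/32, 27/64, 109/256 } R={ 55/128, 7/16, 1/2, 1 } — 219/512
step 11: add Blue to get BRRBBRBBRBB; options L={ 0, 1/4, 3/8, 13/32, 27/64, 109/256, 219/512 } R={ 55/128, 7/16, 1/2, 1 } — 439/1024
step 12: add Blue to get BRRBBRBBRBBB; options L={ 0, 1/4, 3/8, 13/32, 27/64, 109/256, 219/512, 439/1024 } R={ 55/128, 7/16, 1/2, 1 } — 879/2048
step 13: add Red to get BRRBBRBBRBBBR; options L={ 0, 1/4, 3/8, 13/32, 27/64, 109/256, 219/512, 439/1024 } R={ 879/2048, 55/128, 7/16, 1/2, 1 } — 1757/4096
step 14: add Red to get BRRBBRBBRBBBRR; options L={ 0, 1/4, 3/8, 13/32, 27/64, 109/256, 219/512, 439/1024 } R={ 1757/4096, 879/2048, 55/128, 7/16, 1/2, 1 } — 3513/8192
step 15: add Red to get BRRBBRBBRBBBRRR; options L={ 0, 1/4, 3/8, 13/32, 27/64, 109/256, 219/512, 439/1024 } R={ 3513/8192, 1757/4096, 879/2048, 55/128, 7/16, 1/2, 1 } — 7025/16384

7025/16384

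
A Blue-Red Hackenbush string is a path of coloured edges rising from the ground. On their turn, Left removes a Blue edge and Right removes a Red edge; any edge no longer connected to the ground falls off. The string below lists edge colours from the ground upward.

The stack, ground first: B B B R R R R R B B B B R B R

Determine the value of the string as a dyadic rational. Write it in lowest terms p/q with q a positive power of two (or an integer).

Prefix values for B B B R R R R R B B B B R B R via {L|R} + simplicity:
edge 1 of 15 (B): { 0 | none } ⇒ 1
edge 2 of 15 (B): { 0; 1 | none } ⇒ 2
edge 3 of 15 (B): { 0; 1; 2 | none } ⇒ 3
edge 4 of 15 (R): { 0; 1; 2 | 3 } ⇒ 5/2
edge 5 of 15 (R): { 0; 1; 2 | 5/2; 3 } ⇒ 9/4
edge 6 of 15 (R): { 0; 1; 2 | 9/4; 5/2; 3 } ⇒ 17/8
edge 7 of 15 (R): { 0; 1; 2 | 17/8; 9/4; 5/2; 3 } ⇒ 33/16
edge 8 of 15 (R): { 0; 1; 2 | 33/16; 17/8; 9/4; 5/2; 3 } ⇒ 65/32
edge 9 of 15 (B): { 0; 1; 2; 65/32 | 33/16; 17/8; 9/4; 5/2; 3 } ⇒ 131/64
edge 10 of 15 (B): { 0; 1; 2; 65/32; 131/64 | 33/16; 17/8; 9/4; 5/2; 3 } ⇒ 263/128
edge 11 of 15 (B): { 0; 1; 2; 65/32; 131/64; 263/128 | 33/16; 17/8; 9/4; 5/2; 3 } ⇒ 527/256
edge 12 of 15 (B): { 0; 1; 2; 65/32; 131/64; 263/128; 527/256 | 33/16; 17/8; 9/4; 5/2; 3 } ⇒ 1055/512
edge 13 of 15 (R): { 0; 1; 2; 65/32; 131/64; 263/128; 527/256 | 1055/512; 33/16; 17/8; 9/4; 5/2; 3 } ⇒ 2109/1024
edge 14 of 15 (B): { 0; 1; 2; 65/32; 131/64; 263/128; 527/256; 2109/1024 | 1055/512; 33/16; 17/8; 9/4; 5/2; 3 } ⇒ 4219/2048
edge 15 of 15 (R): { 0; 1; 2; 65/32; 131/64; 263/128; 527/256; 2109/1024 | 4219/2048; 1055/512; 33/16; 17/8; 9/4; 5/2; 3 } ⇒ 8437/4096

8437/4096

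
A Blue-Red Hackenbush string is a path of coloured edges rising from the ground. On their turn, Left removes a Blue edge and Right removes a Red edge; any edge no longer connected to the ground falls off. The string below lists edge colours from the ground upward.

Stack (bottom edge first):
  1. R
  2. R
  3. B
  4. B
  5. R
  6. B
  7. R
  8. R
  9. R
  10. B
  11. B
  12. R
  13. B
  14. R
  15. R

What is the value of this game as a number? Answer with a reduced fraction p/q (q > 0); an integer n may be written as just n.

-11159/8192

Build g(s[:k]) for k = 1..15, string s = R R B B R B R R R B B R B R R.
g(R) = { · | 0 } so -1
g(RR) = { · | -1; 0 } so -2
g(RRB) = { -2 | -1; 0 } so -3/2
g(RRBB) = { -2; -3/2 | -1; 0 } so -5/4
g(RRBBR) = { -2; -3/2 | -5/4; -1; 0 } so -11/8
g(RRBBRB) = { -2; -3/2; -11/8 | -5/4; -1; 0 } so -21/16
g(RRBBRBR) = { -2; -3/2; -11/8 | -21/16; -5/4; -1; 0 } so -43/32
g(RRBBRBRR) = { -2; -3/2; -11/8 | -43/32; -21/16; -5/4; -1; 0 } so -87/64
g(RRBBRBRRR) = { -2; -3/2; -11/8 | -87/64; -43/32; -21/16; -5/4; -1; 0 } so -175/128
g(RRBBRBRRRB) = { -2; -3/2; -11/8; -175/128 | -87/64; -43/32; -21/16; -5/4; -1; 0 } so -349/256
g(RRBBRBRRRBB) = { -2; -3/2; -11/8; -175/128; -349/256 | -87/64; -43/32; -21/16; -5/4; -1; 0 } so -697/512
g(RRBBRBRRRBBR) = { -2; -3/2; -11/8; -175/128; -349/256 | -697/512; -87/64; -43/32; -21/16; -5/4; -1; 0 } so -1395/1024
g(RRBBRBRRRBBRB) = { -2; -3/2; -11/8; -175/128; -349/256; -1395/1024 | -697/512; -87/64; -43/32; -21/16; -5/4; -1; 0 } so -2789/2048
g(RRBBRBRRRBBRBR) = { -2; -3/2; -11/8; -175/128; -349/256; -1395/1024 | -2789/2048; -697/512; -87/64; -43/32; -21/16; -5/4; -1; 0 } so -5579/4096
g(RRBBRBRRRBBRBRR) = { -2; -3/2; -11/8; -175/128; -349/256; -1395/1024 | -5579/4096; -2789/2048; -697/512; -87/64; -43/32; -21/16; -5/4; -1; 0 } so -11159/8192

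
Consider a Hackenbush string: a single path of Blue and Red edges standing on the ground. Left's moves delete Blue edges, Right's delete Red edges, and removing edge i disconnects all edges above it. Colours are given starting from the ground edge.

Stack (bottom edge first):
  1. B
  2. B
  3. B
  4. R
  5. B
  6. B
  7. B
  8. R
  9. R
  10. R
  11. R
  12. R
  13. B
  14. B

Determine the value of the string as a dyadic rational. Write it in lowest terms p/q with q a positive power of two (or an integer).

5895/2048

edge 1 of 14 (B): { 0 |  } = 1
edge 2 of 14 (B): { 0, 1 |  } = 2
edge 3 of 14 (B): { 0, 1, 2 |  } = 3
edge 4 of 14 (R): { 0, 1, 2 | 3 } = 5/2
edge 5 of 14 (B): { 0, 1, 2, 5/2 | 3 } = 11/4
edge 6 of 14 (B): { 0, 1, 2, 5/2, 11/4 | 3 } = 23/8
edge 7 of 14 (B): { 0, 1, 2, 5/2, 11/4, 23/8 | 3 } = 47/16
edge 8 of 14 (R): { 0, 1, 2, 5/2, 11/4, 23/8 | 47/16, 3 } = 93/32
edge 9 of 14 (R): { 0, 1, 2, 5/2, 11/4, 23/8 | 93/32, 47/16, 3 } = 185/64
edge 10 of 14 (R): { 0, 1, 2, 5/2, 11/4, 23/8 | 185/64, 93/32, 47/16, 3 } = 369/128
edge 11 of 14 (R): { 0, 1, 2, 5/2, 11/4, 23/8 | 369/128, 185/64, 93/32, 47/16, 3 } = 737/256
edge 12 of 14 (R): { 0, 1, 2, 5/2, 11/4, 23/8 | 737/256, 369/128, 185/64, 93/32, 47/16, 3 } = 1473/512
edge 13 of 14 (B): { 0, 1, 2, 5/2, 11/4, 23/8, 1473/512 | 737/256, 369/128, 185/64, 93/32, 47/16, 3 } = 2947/1024
edge 14 of 14 (B): { 0, 1, 2, 5/2, 11/4, 23/8, 1473/512, 2947/1024 | 737/256, 369/128, 185/64, 93/32, 47/16, 3 } = 5895/2048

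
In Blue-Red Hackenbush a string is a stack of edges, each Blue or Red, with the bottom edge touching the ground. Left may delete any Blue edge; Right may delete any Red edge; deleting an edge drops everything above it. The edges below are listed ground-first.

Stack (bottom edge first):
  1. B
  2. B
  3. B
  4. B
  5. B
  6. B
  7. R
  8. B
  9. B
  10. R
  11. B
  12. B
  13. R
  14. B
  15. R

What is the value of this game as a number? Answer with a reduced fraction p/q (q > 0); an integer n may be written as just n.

1 of 15 · B · max L 0 · min R +∞ so 1
2 of 15 · BB · max L 1 · min R +∞ so 2
3 of 15 · BBB · max L 2 · min R +∞ so 3
4 of 15 · BBBB · max L 3 · min R +∞ so 4
5 of 15 · BBBBB · max L 4 · min R +∞ so 5
6 of 15 · BBBBBB · max L 5 · min R +∞ so 6
7 of 15 · BBBBBBR · max L 5 · min R 6 so 11/2
8 of 15 · BBBBBBRB · max L 11/2 · min R 6 so 23/4
9 of 15 · BBBBBBRBB · max L 23/4 · min R 6 so 47/8
10 of 15 · BBBBBBRBBR · max L 23/4 · min R 47/8 so 93/16
11 of 15 · BBBBBBRBBRB · max L 93/16 · min R 47/8 so 187/32
12 of 15 · BBBBBBRBBRBB · max L 187/32 · min R 47/8 so 375/64
13 of 15 · BBBBBBRBBRBBR · max L 187/32 · min R 375/64 so 749/128
14 of 15 · BBBBBBRBBRBBRB · max L 749/128 · min R 375/64 so 1499/256
15 of 15 · BBBBBBRBBRBBRBR · max L 749/128 · min R 1499/256 so 2997/512

2997/512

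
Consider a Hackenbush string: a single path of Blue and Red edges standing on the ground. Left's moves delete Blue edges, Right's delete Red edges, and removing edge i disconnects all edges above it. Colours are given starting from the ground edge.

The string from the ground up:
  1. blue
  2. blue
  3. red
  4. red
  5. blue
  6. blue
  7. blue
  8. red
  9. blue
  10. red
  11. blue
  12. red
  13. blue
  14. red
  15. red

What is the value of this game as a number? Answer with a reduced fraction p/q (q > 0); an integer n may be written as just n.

11945/8192

step 1: add blue to get b; options L={ 0 } R={ · } gives 1
step 2: add blue to get bb; options L={ 0,1 } R={ · } gives 2
step 3: add red to get bbr; options L={ 0,1 } R={ 2 } gives 3/2
step 4: add red to get bbrr; options L={ 0,1 } R={ 3/2,2 } gives 5/4
step 5: add blue to get bbrrb; options L={ 0,1,5/4 } R={ 3/2,2 } gives 11/8
step 6: add blue to get bbrrbb; options L={ 0,1,5/4,11/8 } R={ 3/2,2 } gives 23/16
step 7: add blue to get bbrrbbb; options L={ 0,1,5/4,11/8,23/16 } R={ 3/2,2 } gives 47/32
step 8: add red to get bbrrbbbr; options L={ 0,1,5/4,11/8,23/16 } R={ 47/32,3/2,2 } gives 93/64
step 9: add blue to get bbrrbbbrb; options L={ 0,1,5/4,11/8,23/16,93/64 } R={ 47/32,3/2,2 } gives 187/128
step 10: add red to get bbrrbbbrbr; options L={ 0,1,5/4,11/8,23/16,93/64 } R={ 187/128,47/32,3/2,2 } gives 373/256
step 11: add blue to get bbrrbbbrbrb; options L={ 0,1,5/4,11/8,23/16,93/64,373/256 } R={ 187/128,47/32,3/2,2 } gives 747/512
step 12: add red to get bbrrbbbrbrbr; options L={ 0,1,5/4,11/8,23/16,93/64,373/256 } R={ 747/512,187/128,47/32,3/2,2 } gives 1493/1024
step 13: add blue to get bbrrbbbrbrbrb; options L={ 0,1,5/4,11/8,23/16,93/64,373/256,1493/1024 } R={ 747/512,187/128,47/32,3/2,2 } gives 2987/2048
step 14: add red to get bbrrbbbrbrbrbr; options L={ 0,1,5/4,11/8,23/16,93/64,373/256,1493/1024 } R={ 2987/2048,747/512,187/128,47/32,3/2,2 } gives 5973/4096
step 15: add red to get bbrrbbbrbrbrbrr; options L={ 0,1,5/4,11/8,23/16,93/64,373/256,1493/1024 } R={ 5973/4096,2987/2048,747/512,187/128,47/32,3/2,2 } gives 11945/8192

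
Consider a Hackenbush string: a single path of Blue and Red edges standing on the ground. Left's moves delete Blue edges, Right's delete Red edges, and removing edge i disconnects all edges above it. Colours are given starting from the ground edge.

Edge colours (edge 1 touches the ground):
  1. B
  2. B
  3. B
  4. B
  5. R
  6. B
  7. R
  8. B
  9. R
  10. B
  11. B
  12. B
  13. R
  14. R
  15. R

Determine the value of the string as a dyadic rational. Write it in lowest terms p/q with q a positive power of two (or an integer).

7537/2048

B: Left { 0 }, Right { (no moves) } → simplest 1
BB: Left { 0, 1 }, Right { (no moves) } → simplest 2
BBB: Left { 0, 1, 2 }, Right { (no moves) } → simplest 3
BBBB: Left { 0, 1, 2, 3 }, Right { (no moves) } → simplest 4
BBBBR: Left { 0, 1, 2, 3 }, Right { 4 } → simplest 7/2
BBBBRB: Left { 0, 1, 2, 3, 7/2 }, Right { 4 } → simplest 15/4
BBBBRBR: Left { 0, 1, 2, 3, 7/2 }, Right { 15/4, 4 } → simplest 29/8
BBBBRBRB: Left { 0, 1, 2, 3, 7/2, 29/8 }, Right { 15/4, 4 } → simplest 59/16
BBBBRBRBR: Left { 0, 1, 2, 3, 7/2, 29/8 }, Right { 59/16, 15/4, 4 } → simplest 117/32
BBBBRBRBRB: Left { 0, 1, 2, 3, 7/2, 29/8, 117/32 }, Right { 59/16, 15/4, 4 } → simplest 235/64
BBBBRBRBRBB: Left { 0, 1, 2, 3, 7/2, 29/8, 117/32, 235/64 }, Right { 59/16, 15/4, 4 } → simplest 471/128
BBBBRBRBRBBB: Left { 0, 1, 2, 3, 7/2, 29/8, 117/32, 235/64, 471/128 }, Right { 59/16, 15/4, 4 } → simplest 943/256
BBBBRBRBRBBBR: Left { 0, 1, 2, 3, 7/2, 29/8, 117/32, 235/64, 471/128 }, Right { 943/256, 59/16, 15/4, 4 } → simplest 1885/512
BBBBRBRBRBBBRR: Left { 0, 1, 2, 3, 7/2, 29/8, 117/32, 235/64, 471/128 }, Right { 1885/512, 943/256, 59/16, 15/4, 4 } → simplest 3769/1024
BBBBRBRBRBBBRRR: Left { 0, 1, 2, 3, 7/2, 29/8, 117/32, 235/64, 471/128 }, Right { 3769/1024, 1885/512, 943/256, 59/16, 15/4, 4 } → simplest 7537/2048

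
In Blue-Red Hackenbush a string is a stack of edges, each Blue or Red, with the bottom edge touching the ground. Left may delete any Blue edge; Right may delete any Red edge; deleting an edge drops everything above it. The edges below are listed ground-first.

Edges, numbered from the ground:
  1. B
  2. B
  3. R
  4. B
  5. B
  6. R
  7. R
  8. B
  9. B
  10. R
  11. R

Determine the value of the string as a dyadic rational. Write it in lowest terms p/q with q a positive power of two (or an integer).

921/512

1 of 11 · B · max L 0 · min R +∞ => 1
2 of 11 · BB · max L 1 · min R +∞ => 2
3 of 11 · BBR · max L 1 · min R 2 => 3/2
4 of 11 · BBRB · max L 3/2 · min R 2 => 7/4
5 of 11 · BBRBB · max L 7/4 · min R 2 => 15/8
6 of 11 · BBRBBR · max L 7/4 · min R 15/8 => 29/16
7 of 11 · BBRBBRR · max L 7/4 · min R 29/16 => 57/32
8 of 11 · BBRBBRRB · max L 57/32 · min R 29/16 => 115/64
9 of 11 · BBRBBRRBB · max L 115/64 · min R 29/16 => 231/128
10 of 11 · BBRBBRRBBR · max L 115/64 · min R 231/128 => 461/256
11 of 11 · BBRBBRRBBRR · max L 115/64 · min R 461/256 => 921/512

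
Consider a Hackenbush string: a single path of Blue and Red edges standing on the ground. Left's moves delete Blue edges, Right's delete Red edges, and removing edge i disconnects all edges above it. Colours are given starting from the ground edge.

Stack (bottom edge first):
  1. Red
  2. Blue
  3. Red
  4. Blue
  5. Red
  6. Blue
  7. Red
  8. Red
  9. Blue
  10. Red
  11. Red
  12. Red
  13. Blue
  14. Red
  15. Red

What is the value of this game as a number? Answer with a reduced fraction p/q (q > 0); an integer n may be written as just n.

Prefix values for Red Blue Red Blue Red Blue Red Red Blue Red Red Red Blue Red Red via {L|R} + simplicity:
edge 1 of 15 (Red): { ∅ | 0 } -> -1
edge 2 of 15 (Blue): { -1 | 0 } -> -1/2
edge 3 of 15 (Red): { -1 | -1/2, 0 } -> -3/4
edge 4 of 15 (Blue): { -1, -3/4 | -1/2, 0 } -> -5/8
edge 5 of 15 (Red): { -1, -3/4 | -5/8, -1/2, 0 } -> -11/16
edge 6 of 15 (Blue): { -1, -3/4, -11/16 | -5/8, -1/2, 0 } -> -21/32
edge 7 of 15 (Red): { -1, -3/4, -11/16 | -21/32, -5/8, -1/2, 0 } -> -43/64
edge 8 of 15 (Red): { -1, -3/4, -11/16 | -43/64, -21/32, -5/8, -1/2, 0 } -> -87/128
edge 9 of 15 (Blue): { -1, -3/4, -11/16, -87/128 | -43/64, -21/32, -5/8, -1/2, 0 } -> -173/256
edge 10 of 15 (Red): { -1, -3/4, -11/16, -87/128 | -173/256, -43/64, -21/32, -5/8, -1/2, 0 } -> -347/512
edge 11 of 15 (Red): { -1, -3/4, -11/16, -87/128 | -347/512, -173/256, -43/64, -21/32, -5/8, -1/2, 0 } -> -695/1024
edge 12 of 15 (Red): { -1, -3/4, -11/16, -87/128 | -695/1024, -347/512, -173/256, -43/64, -21/32, -5/8, -1/2, 0 } -> -1391/2048
edge 13 of 15 (Blue): { -1, -3/4, -11/16, -87/128, -1391/2048 | -695/1024, -347/512, -173/256, -43/64, -21/32, -5/8, -1/2, 0 } -> -2781/4096
edge 14 of 15 (Red): { -1, -3/4, -11/16, -87/128, -1391/2048 | -2781/4096, -695/1024, -347/512, -173/256, -43/64, -21/32, -5/8, -1/2, 0 } -> -5563/8192
edge 15 of 15 (Red): { -1, -3/4, -11/16, -87/128, -1391/2048 | -5563/8192, -2781/4096, -695/1024, -347/512, -173/256, -43/64, -21/32, -5/8, -1/2, 0 } -> -11127/16384

-11127/16384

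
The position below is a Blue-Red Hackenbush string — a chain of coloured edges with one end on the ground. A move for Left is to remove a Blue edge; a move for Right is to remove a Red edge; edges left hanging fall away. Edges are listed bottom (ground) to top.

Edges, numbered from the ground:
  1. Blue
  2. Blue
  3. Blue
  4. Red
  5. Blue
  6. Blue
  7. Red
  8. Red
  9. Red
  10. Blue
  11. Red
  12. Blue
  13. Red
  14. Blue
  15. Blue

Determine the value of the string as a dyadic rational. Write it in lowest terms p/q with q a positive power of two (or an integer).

value_1 [B]  L=[0]  R=[(no moves)]  -> 1
value_2 [BB]  L=[0, 1]  R=[(no moves)]  -> 2
value_3 [BBB]  L=[0, 1, 2]  R=[(no moves)]  -> 3
value_4 [BBBR]  L=[0, 1, 2]  R=[3]  -> 5/2
value_5 [BBBRB]  L=[0, 1, 2, 5/2]  R=[3]  -> 11/4
value_6 [BBBRBB]  L=[0, 1, 2, 5/2, 11/4]  R=[3]  -> 23/8
value_7 [BBBRBBR]  L=[0, 1, 2, 5/2, 11/4]  R=[23/8, 3]  -> 45/16
value_8 [BBBRBBRR]  L=[0, 1, 2, 5/2, 11/4]  R=[45/16, 23/8, 3]  -> 89/32
value_9 [BBBRBBRRR]  L=[0, 1, 2, 5/2, 11/4]  R=[89/32, 45/16, 23/8, 3]  -> 177/64
value_10 [BBBRBBRRRB]  L=[0, 1, 2, 5/2, 11/4, 177/64]  R=[89/32, 45/16, 23/8, 3]  -> 355/128
value_11 [BBBRBBRRRBR]  L=[0, 1, 2, 5/2, 11/4, 177/64]  R=[355/128, 89/32, 45/16, 23/8, 3]  -> 709/256
value_12 [BBBRBBRRRBRB]  L=[0, 1, 2, 5/2, 11/4, 177/64, 709/256]  R=[355/128, 89/32, 45/16, 23/8, 3]  -> 1419/512
value_13 [BBBRBBRRRBRBR]  L=[0, 1, 2, 5/2, 11/4, 177/64, 709/256]  R=[1419/512, 355/128, 89/32, 45/16, 23/8, 3]  -> 2837/1024
value_14 [BBBRBBRRRBRBRB]  L=[0, 1, 2, 5/2, 11/4, 177/64, 709/256, 2837/1024]  R=[1419/512, 355/128, 89/32, 45/16, 23/8, 3]  -> 5675/2048
value_15 [BBBRBBRRRBRBRBB]  L=[0, 1, 2, 5/2, 11/4, 177/64, 709/256, 2837/1024, 5675/2048]  R=[1419/512, 355/128, 89/32, 45/16, 23/8, 3]  -> 11351/4096

11351/4096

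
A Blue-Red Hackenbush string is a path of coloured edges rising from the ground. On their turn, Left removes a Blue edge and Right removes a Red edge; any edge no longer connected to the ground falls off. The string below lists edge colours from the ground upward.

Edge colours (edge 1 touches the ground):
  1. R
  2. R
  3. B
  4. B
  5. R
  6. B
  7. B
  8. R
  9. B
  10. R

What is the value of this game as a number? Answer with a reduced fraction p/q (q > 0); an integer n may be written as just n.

-331/256

step 1: add R to get R; options L={ ∅ } R={ 0 } so -1
step 2: add R to get RR; options L={ ∅ } R={ -1; 0 } so -2
step 3: add B to get RRB; options L={ -2 } R={ -1; 0 } so -3/2
step 4: add B to get RRBB; options L={ -2; -3/2 } R={ -1; 0 } so -5/4
step 5: add R to get RRBBR; options L={ -2; -3/2 } R={ -5/4; -1; 0 } so -11/8
step 6: add B to get RRBBRB; options L={ -2; -3/2; -11/8 } R={ -5/4; -1; 0 } so -21/16
step 7: add B to get RRBBRBB; options L={ -2; -3/2; -11/8; -21/16 } R={ -5/4; -1; 0 } so -41/32
step 8: add R to get RRBBRBBR; options L={ -2; -3/2; -11/8; -21/16 } R={ -41/32; -5/4; -1; 0 } so -83/64
step 9: add B to get RRBBRBBRB; options L={ -2; -3/2; -11/8; -21/16; -83/64 } R={ -41/32; -5/4; -1; 0 } so -165/128
step 10: add R to get RRBBRBBRBR; options L={ -2; -3/2; -11/8; -21/16; -83/64 } R={ -165/128; -41/32; -5/4; -1; 0 } so -331/256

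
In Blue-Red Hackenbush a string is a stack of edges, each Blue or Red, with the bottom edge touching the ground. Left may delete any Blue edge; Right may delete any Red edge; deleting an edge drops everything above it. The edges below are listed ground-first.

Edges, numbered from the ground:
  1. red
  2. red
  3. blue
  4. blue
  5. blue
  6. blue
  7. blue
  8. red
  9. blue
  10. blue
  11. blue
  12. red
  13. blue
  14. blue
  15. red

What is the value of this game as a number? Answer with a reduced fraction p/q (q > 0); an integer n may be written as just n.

-8467/8192

G(r) = { · | 0 } ⇒ -1
G(rr) = { · | -1 0 } ⇒ -2
G(rrb) = { -2 | -1 0 } ⇒ -3/2
G(rrbb) = { -2 -3/2 | -1 0 } ⇒ -5/4
G(rrbbb) = { -2 -3/2 -5/4 | -1 0 } ⇒ -9/8
G(rrbbbb) = { -2 -3/2 -5/4 -9/8 | -1 0 } ⇒ -17/16
G(rrbbbbb) = { -2 -3/2 -5/4 -9/8 -17/16 | -1 0 } ⇒ -33/32
G(rrbbbbbr) = { -2 -3/2 -5/4 -9/8 -17/16 | -33/32 -1 0 } ⇒ -67/64
G(rrbbbbbrb) = { -2 -3/2 -5/4 -9/8 -17/16 -67/64 | -33/32 -1 0 } ⇒ -133/128
G(rrbbbbbrbb) = { -2 -3/2 -5/4 -9/8 -17/16 -67/64 -133/128 | -33/32 -1 0 } ⇒ -265/256
G(rrbbbbbrbbb) = { -2 -3/2 -5/4 -9/8 -17/16 -67/64 -133/128 -265/256 | -33/32 -1 0 } ⇒ -529/512
G(rrbbbbbrbbbr) = { -2 -3/2 -5/4 -9/8 -17/16 -67/64 -133/128 -265/256 | -529/512 -33/32 -1 0 } ⇒ -1059/1024
G(rrbbbbbrbbbrb) = { -2 -3/2 -5/4 -9/8 -17/16 -67/64 -133/128 -265/256 -1059/1024 | -529/512 -33/32 -1 0 } ⇒ -2117/2048
G(rrbbbbbrbbbrbb) = { -2 -3/2 -5/4 -9/8 -17/16 -67/64 -133/128 -265/256 -1059/1024 -2117/2048 | -529/512 -33/32 -1 0 } ⇒ -4233/4096
G(rrbbbbbrbbbrbbr) = { -2 -3/2 -5/4 -9/8 -17/16 -67/64 -133/128 -265/256 -1059/1024 -2117/2048 | -4233/4096 -529/512 -33/32 -1 0 } ⇒ -8467/8192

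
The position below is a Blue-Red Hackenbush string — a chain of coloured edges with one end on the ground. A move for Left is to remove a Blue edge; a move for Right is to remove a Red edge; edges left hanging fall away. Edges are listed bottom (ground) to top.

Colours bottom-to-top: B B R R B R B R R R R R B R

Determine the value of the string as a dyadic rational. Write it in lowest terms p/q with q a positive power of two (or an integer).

Build val(s[:k]) for k = 1..14, string s = B B R R B R B R R R R R B R.
val_1 [B]  L=[0]  R=[·]  = 1
val_2 [BB]  L=[0,1]  R=[·]  = 2
val_3 [BBR]  L=[0,1]  R=[2]  = 3/2
val_4 [BBRR]  L=[0,1]  R=[3/2,2]  = 5/4
val_5 [BBRRB]  L=[0,1,5/4]  R=[3/2,2]  = 11/8
val_6 [BBRRBR]  L=[0,1,5/4]  R=[11/8,3/2,2]  = 21/16
val_7 [BBRRBRB]  L=[0,1,5/4,21/16]  R=[11/8,3/2,2]  = 43/32
val_8 [BBRRBRBR]  L=[0,1,5/4,21/16]  R=[43/32,11/8,3/2,2]  = 85/64
val_9 [BBRRBRBRR]  L=[0,1,5/4,21/16]  R=[85/64,43/32,11/8,3/2,2]  = 169/128
val_10 [BBRRBRBRRR]  L=[0,1,5/4,21/16]  R=[169/128,85/64,43/32,11/8,3/2,2]  = 337/256
val_11 [BBRRBRBRRRR]  L=[0,1,5/4,21/16]  R=[337/256,169/128,85/64,43/32,11/8,3/2,2]  = 673/512
val_12 [BBRRBRBRRRRR]  L=[0,1,5/4,21/16]  R=[673/512,337/256,169/128,85/64,43/32,11/8,3/2,2]  = 1345/1024
val_13 [BBRRBRBRRRRRB]  L=[0,1,5/4,21/16,1345/1024]  R=[673/512,337/256,169/128,85/64,43/32,11/8,3/2,2]  = 2691/2048
val_14 [BBRRBRBRRRRRBR]  L=[0,1,5/4,21/16,1345/1024]  R=[2691/2048,673/512,337/256,169/128,85/64,43/32,11/8,3/2,2]  = 5381/4096

5381/4096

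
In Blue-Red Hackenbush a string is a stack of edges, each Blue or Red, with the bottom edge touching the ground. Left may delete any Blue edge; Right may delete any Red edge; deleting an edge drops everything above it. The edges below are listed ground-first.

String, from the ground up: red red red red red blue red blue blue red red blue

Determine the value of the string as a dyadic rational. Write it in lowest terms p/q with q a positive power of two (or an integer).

edge 1 of 12 (red): { none | 0 } → -1
edge 2 of 12 (red): { none | -1, 0 } → -2
edge 3 of 12 (red): { none | -2, -1, 0 } → -3
edge 4 of 12 (red): { none | -3, -2, -1, 0 } → -4
edge 5 of 12 (red): { none | -4, -3, -2, -1, 0 } → -5
edge 6 of 12 (blue): { -5 | -4, -3, -2, -1, 0 } → -9/2
edge 7 of 12 (red): { -5 | -9/2, -4, -3, -2, -1, 0 } → -19/4
edge 8 of 12 (blue): { -5, -19/4 | -9/2, -4, -3, -2, -1, 0 } → -37/8
edge 9 of 12 (blue): { -5, -19/4, -37/8 | -9/2, -4, -3, -2, -1, 0 } → -73/16
edge 10 of 12 (red): { -5, -19/4, -37/8 | -73/16, -9/2, -4, -3, -2, -1, 0 } → -147/32
edge 11 of 12 (red): { -5, -19/4, -37/8 | -147/32, -73/16, -9/2, -4, -3, -2, -1, 0 } → -295/64
edge 12 of 12 (blue): { -5, -19/4, -37/8, -295/64 | -147/32, -73/16, -9/2, -4, -3, -2, -1, 0 } → -589/128

-589/128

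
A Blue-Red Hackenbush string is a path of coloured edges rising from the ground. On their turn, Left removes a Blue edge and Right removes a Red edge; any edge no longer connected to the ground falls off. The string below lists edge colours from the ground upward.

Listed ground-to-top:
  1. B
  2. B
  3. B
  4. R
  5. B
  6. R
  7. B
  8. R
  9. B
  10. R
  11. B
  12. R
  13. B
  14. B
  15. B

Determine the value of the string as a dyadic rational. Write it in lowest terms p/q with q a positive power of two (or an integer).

10927/4096

Prefix values for B B B R B R B R B R B R B B B via {L|R} + simplicity:
step 1: add B to get B; options L={ 0 } R={ ∅ } ⇒ 1
step 2: add B to get BB; options L={ 0; 1 } R={ ∅ } ⇒ 2
step 3: add B to get BBB; options L={ 0; 1; 2 } R={ ∅ } ⇒ 3
step 4: add R to get BBBR; options L={ 0; 1; 2 } R={ 3 } ⇒ 5/2
step 5: add B to get BBBRB; options L={ 0; 1; 2; 5/2 } R={ 3 } ⇒ 11/4
step 6: add R to get BBBRBR; options L={ 0; 1; 2; 5/2 } R={ 11/4; 3 } ⇒ 21/8
step 7: add B to get BBBRBRB; options L={ 0; 1; 2; 5/2; 21/8 } R={ 11/4; 3 } ⇒ 43/16
step 8: add R to get BBBRBRBR; options L={ 0; 1; 2; 5/2; 21/8 } R={ 43/16; 11/4; 3 } ⇒ 85/32
step 9: add B to get BBBRBRBRB; options L={ 0; 1; 2; 5/2; 21/8; 85/32 } R={ 43/16; 11/4; 3 } ⇒ 171/64
step 10: add R to get BBBRBRBRBR; options L={ 0; 1; 2; 5/2; 21/8; 85/32 } R={ 171/64; 43/16; 11/4; 3 } ⇒ 341/128
step 11: add B to get BBBRBRBRBRB; options L={ 0; 1; 2; 5/2; 21/8; 85/32; 341/128 } R={ 171/64; 43/16; 11/4; 3 } ⇒ 683/256
step 12: add R to get BBBRBRBRBRBR; options L={ 0; 1; 2; 5/2; 21/8; 85/32; 341/128 } R={ 683/256; 171/64; 43/16; 11/4; 3 } ⇒ 1365/512
step 13: add B to get BBBRBRBRBRBRB; options L={ 0; 1; 2; 5/2; 21/8; 85/32; 341/128; 1365/512 } R={ 683/256; 171/64; 43/16; 11/4; 3 } ⇒ 2731/1024
step 14: add B to get BBBRBRBRBRBRBB; options L={ 0; 1; 2; 5/2; 21/8; 85/32; 341/128; 1365/512; 2731/1024 } R={ 683/256; 171/64; 43/16; 11/4; 3 } ⇒ 5463/2048
step 15: add B to get BBBRBRBRBRBRBBB; options L={ 0; 1; 2; 5/2; 21/8; 85/32; 341/128; 1365/512; 2731/1024; 5463/2048 } R={ 683/256; 171/64; 43/16; 11/4; 3 } ⇒ 10927/4096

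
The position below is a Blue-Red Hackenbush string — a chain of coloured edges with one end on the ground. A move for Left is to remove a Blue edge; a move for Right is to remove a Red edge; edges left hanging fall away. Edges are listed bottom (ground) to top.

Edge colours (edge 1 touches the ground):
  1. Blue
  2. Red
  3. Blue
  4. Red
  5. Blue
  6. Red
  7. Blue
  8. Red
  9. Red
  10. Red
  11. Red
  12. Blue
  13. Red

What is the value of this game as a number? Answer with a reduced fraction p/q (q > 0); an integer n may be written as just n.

B: Left { 0 }, Right { · } → simplest 1
BR: Left { 0 }, Right { 1 } → simplest 1/2
BRB: Left { 0; 1/2 }, Right { 1 } → simplest 3/4
BRBR: Left { 0; 1/2 }, Right { 3/4; 1 } → simplest 5/8
BRBRB: Left { 0; 1/2; 5/8 }, Right { 3/4; 1 } → simplest 11/16
BRBRBR: Left { 0; 1/2; 5/8 }, Right { 11/16; 3/4; 1 } → simplest 21/32
BRBRBRB: Left { 0; 1/2; 5/8; 21/32 }, Right { 11/16; 3/4; 1 } → simplest 43/64
BRBRBRBR: Left { 0; 1/2; 5/8; 21/32 }, Right { 43/64; 11/16; 3/4; 1 } → simplest 85/128
BRBRBRBRR: Left { 0; 1/2; 5/8; 21/32 }, Right { 85/128; 43/64; 11/16; 3/4; 1 } → simplest 169/256
BRBRBRBRRR: Left { 0; 1/2; 5/8; 21/32 }, Right { 169/256; 85/128; 43/64; 11/16; 3/4; 1 } → simplest 337/512
BRBRBRBRRRR: Left { 0; 1/2; 5/8; 21/32 }, Right { 337/512; 169/256; 85/128; 43/64; 11/16; 3/4; 1 } → simplest 673/1024
BRBRBRBRRRRB: Left { 0; 1/2; 5/8; 21/32; 673/1024 }, Right { 337/512; 169/256; 85/128; 43/64; 11/16; 3/4; 1 } → simplest 1347/2048
BRBRBRBRRRRBR: Left { 0; 1/2; 5/8; 21/32; 673/1024 }, Right { 1347/2048; 337/512; 169/256; 85/128; 43/64; 11/16; 3/4; 1 } → simplest 2693/4096

2693/4096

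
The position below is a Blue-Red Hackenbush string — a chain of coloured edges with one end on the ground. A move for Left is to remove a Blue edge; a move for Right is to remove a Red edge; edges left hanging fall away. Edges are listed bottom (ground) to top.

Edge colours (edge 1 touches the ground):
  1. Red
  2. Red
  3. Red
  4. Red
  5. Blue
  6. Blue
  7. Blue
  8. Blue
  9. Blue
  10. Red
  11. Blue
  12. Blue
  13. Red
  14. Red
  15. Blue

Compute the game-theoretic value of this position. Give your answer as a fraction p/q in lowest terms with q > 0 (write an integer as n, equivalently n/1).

-6221/2048

Build v(s[:k]) for k = 1..15, string s = Red Red Red Red Blue Blue Blue Blue Blue Red Blue Blue Red Red Blue.
step 1: add Red to get R; options L={ (no moves) } R={ 0 } — -1
step 2: add Red to get RR; options L={ (no moves) } R={ -1; 0 } — -2
step 3: add Red to get RRR; options L={ (no moves) } R={ -2; -1; 0 } — -3
step 4: add Red to get RRRR; options L={ (no moves) } R={ -3; -2; -1; 0 } — -4
step 5: add Blue to get RRRRB; options L={ -4 } R={ -3; -2; -1; 0 } — -7/2
step 6: add Blue to get RRRRBB; options L={ -4; -7/2 } R={ -3; -2; -1; 0 } — -13/4
step 7: add Blue to get RRRRBBB; options L={ -4; -7/2; -13/4 } R={ -3; -2; -1; 0 } — -25/8
step 8: add Blue to get RRRRBBBB; options L={ -4; -7/2; -13/4; -25/8 } R={ -3; -2; -1; 0 } — -49/16
step 9: add Blue to get RRRRBBBBB; options L={ -4; -7/2; -13/4; -25/8; -49/16 } R={ -3; -2; -1; 0 } — -97/32
step 10: add Red to get RRRRBBBBBR; options L={ -4; -7/2; -13/4; -25/8; -49/16 } R={ -97/32; -3; -2; -1; 0 } — -195/64
step 11: add Blue to get RRRRBBBBBRB; options L={ -4; -7/2; -13/4; -25/8; -49/16; -195/64 } R={ -97/32; -3; -2; -1; 0 } — -389/128
step 12: add Blue to get RRRRBBBBBRBB; options L={ -4; -7/2; -13/4; -25/8; -49/16; -195/64; -389/128 } R={ -97/32; -3; -2; -1; 0 } — -777/256
step 13: add Red to get RRRRBBBBBRBBR; options L={ -4; -7/2; -13/4; -25/8; -49/16; -195/64; -389/128 } R={ -777/256; -97/32; -3; -2; -1; 0 } — -1555/512
step 14: add Red to get RRRRBBBBBRBBRR; options L={ -4; -7/2; -13/4; -25/8; -49/16; -195/64; -389/128 } R={ -1555/512; -777/256; -97/32; -3; -2; -1; 0 } — -3111/1024
step 15: add Blue to get RRRRBBBBBRBBRRB; options L={ -4; -7/2; -13/4; -25/8; -49/16; -195/64; -389/128; -3111/1024 } R={ -1555/512; -777/256; -97/32; -3; -2; -1; 0 } — -6221/2048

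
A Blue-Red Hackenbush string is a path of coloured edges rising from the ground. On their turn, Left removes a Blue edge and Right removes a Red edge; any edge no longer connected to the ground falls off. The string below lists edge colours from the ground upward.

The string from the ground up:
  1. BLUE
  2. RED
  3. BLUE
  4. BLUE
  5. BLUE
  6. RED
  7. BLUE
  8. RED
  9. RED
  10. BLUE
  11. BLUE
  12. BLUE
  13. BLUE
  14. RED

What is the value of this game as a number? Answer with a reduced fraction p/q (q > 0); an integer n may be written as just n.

7485/8192

Recurse on prefixes of the 14-edge string BLUE RED BLUE BLUE BLUE RED BLUE RED RED BLUE BLUE BLUE BLUE RED:
step 1: add BLUE to get B; options L={ 0 } R={ — } = 1
step 2: add RED to get BR; options L={ 0 } R={ 1 } = 1/2
step 3: add BLUE to get BRB; options L={ 0, 1/2 } R={ 1 } = 3/4
step 4: add BLUE to get BRBB; options L={ 0, 1/2, 3/4 } R={ 1 } = 7/8
step 5: add BLUE to get BRBBB; options L={ 0, 1/2, 3/4, 7/8 } R={ 1 } = 15/16
step 6: add RED to get BRBBBR; options L={ 0, 1/2, 3/4, 7/8 } R={ 15/16, 1 } = 29/32
step 7: add BLUE to get BRBBBRB; options L={ 0, 1/2, 3/4, 7/8, 29/32 } R={ 15/16, 1 } = 59/64
step 8: add RED to get BRBBBRBR; options L={ 0, 1/2, 3/4, 7/8, 29/32 } R={ 59/64, 15/16, 1 } = 117/128
step 9: add RED to get BRBBBRBRR; options L={ 0, 1/2, 3/4, 7/8, 29/32 } R={ 117/128, 59/64, 15/16, 1 } = 233/256
step 10: add BLUE to get BRBBBRBRRB; options L={ 0, 1/2, 3/4, 7/8, 29/32, 233/256 } R={ 117/128, 59/64, 15/16, 1 } = 467/512
step 11: add BLUE to get BRBBBRBRRBB; options L={ 0, 1/2, 3/4, 7/8, 29/32, 233/256, 467/512 } R={ 117/128, 59/64, 15/16, 1 } = 935/1024
step 12: add BLUE to get BRBBBRBRRBBB; options L={ 0, 1/2, 3/4, 7/8, 29/32, 233/256, 467/512, 935/1024 } R={ 117/128, 59/64, 15/16, 1 } = 1871/2048
step 13: add BLUE to get BRBBBRBRRBBBB; options L={ 0, 1/2, 3/4, 7/8, 29/32, 233/256, 467/512, 935/1024, 1871/2048 } R={ 117/128, 59/64, 15/16, 1 } = 3743/4096
step 14: add RED to get BRBBBRBRRBBBBR; options L={ 0, 1/2, 3/4, 7/8, 29/32, 233/256, 467/512, 935/1024, 1871/2048 } R={ 3743/4096, 117/128, 59/64, 15/16, 1 } = 7485/8192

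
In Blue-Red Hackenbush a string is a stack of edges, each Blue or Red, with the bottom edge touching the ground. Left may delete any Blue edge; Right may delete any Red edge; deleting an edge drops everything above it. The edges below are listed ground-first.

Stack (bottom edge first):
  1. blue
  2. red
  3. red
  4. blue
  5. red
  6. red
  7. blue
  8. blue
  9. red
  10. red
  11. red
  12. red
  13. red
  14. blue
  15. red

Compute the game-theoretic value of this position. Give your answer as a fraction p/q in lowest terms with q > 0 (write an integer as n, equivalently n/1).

1 of 15 · b · max L 0 · min R +∞ gives 1
2 of 15 · br · max L 0 · min R 1 gives 1/2
3 of 15 · brr · max L 0 · min R 1/2 gives 1/4
4 of 15 · brrb · max L 1/4 · min R 1/2 gives 3/8
5 of 15 · brrbr · max L 1/4 · min R 3/8 gives 5/16
6 of 15 · brrbrr · max L 1/4 · min R 5/16 gives 9/32
7 of 15 · brrbrrb · max L 9/32 · min R 5/16 gives 19/64
8 of 15 · brrbrrbb · max L 19/64 · min R 5/16 gives 39/128
9 of 15 · brrbrrbbr · max L 19/64 · min R 39/128 gives 77/256
10 of 15 · brrbrrbbrr · max L 19/64 · min R 77/256 gives 153/512
11 of 15 · brrbrrbbrrr · max L 19/64 · min R 153/512 gives 305/1024
12 of 15 · brrbrrbbrrrr · max L 19/64 · min R 305/1024 gives 609/2048
13 of 15 · brrbrrbbrrrrr · max L 19/64 · min R 609/2048 gives 1217/4096
14 of 15 · brrbrrbbrrrrrb · max L 1217/4096 · min R 609/2048 gives 2435/8192
15 of 15 · brrbrrbbrrrrrbr · max L 1217/4096 · min R 2435/8192 gives 4869/16384

4869/16384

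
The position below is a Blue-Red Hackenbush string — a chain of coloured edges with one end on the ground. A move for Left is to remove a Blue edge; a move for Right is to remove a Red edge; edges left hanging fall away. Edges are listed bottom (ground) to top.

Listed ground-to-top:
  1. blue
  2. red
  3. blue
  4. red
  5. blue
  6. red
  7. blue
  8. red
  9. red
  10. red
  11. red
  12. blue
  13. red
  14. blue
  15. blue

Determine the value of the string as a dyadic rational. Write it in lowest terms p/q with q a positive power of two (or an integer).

1 of 15 · b · max L 0 · min R +∞ = 1
2 of 15 · br · max L 0 · min R 1 = 1/2
3 of 15 · brb · max L 1/2 · min R 1 = 3/4
4 of 15 · brbr · max L 1/2 · min R 3/4 = 5/8
5 of 15 · brbrb · max L 5/8 · min R 3/4 = 11/16
6 of 15 · brbrbr · max L 5/8 · min R 11/16 = 21/32
7 of 15 · brbrbrb · max L 21/32 · min R 11/16 = 43/64
8 of 15 · brbrbrbr · max L 21/32 · min R 43/64 = 85/128
9 of 15 · brbrbrbrr · max L 21/32 · min R 85/128 = 169/256
10 of 15 · brbrbrbrrr · max L 21/32 · min R 169/256 = 337/512
11 of 15 · brbrbrbrrrr · max L 21/32 · min R 337/512 = 673/1024
12 of 15 · brbrbrbrrrrb · max L 673/1024 · min R 337/512 = 1347/2048
13 of 15 · brbrbrbrrrrbr · max L 673/1024 · min R 1347/2048 = 2693/4096
14 of 15 · brbrbrbrrrrbrb · max L 2693/4096 · min R 1347/2048 = 5387/8192
15 of 15 · brbrbrbrrrrbrbb · max L 5387/8192 · min R 1347/2048 = 10775/16384

10775/16384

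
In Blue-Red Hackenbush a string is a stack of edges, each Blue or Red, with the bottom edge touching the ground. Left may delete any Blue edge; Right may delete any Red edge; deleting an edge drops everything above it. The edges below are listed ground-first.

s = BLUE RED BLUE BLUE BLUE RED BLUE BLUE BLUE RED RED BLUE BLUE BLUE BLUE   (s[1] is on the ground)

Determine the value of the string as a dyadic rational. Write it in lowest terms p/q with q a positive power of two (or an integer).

15263/16384

v(B) = { 0 | none } = 1
v(BR) = { 0 | 1 } = 1/2
v(BRB) = { 0,1/2 | 1 } = 3/4
v(BRBB) = { 0,1/2,3/4 | 1 } = 7/8
v(BRBBB) = { 0,1/2,3/4,7/8 | 1 } = 15/16
v(BRBBBR) = { 0,1/2,3/4,7/8 | 15/16,1 } = 29/32
v(BRBBBRB) = { 0,1/2,3/4,7/8,29/32 | 15/16,1 } = 59/64
v(BRBBBRBB) = { 0,1/2,3/4,7/8,29/32,59/64 | 15/16,1 } = 119/128
v(BRBBBRBBB) = { 0,1/2,3/4,7/8,29/32,59/64,119/128 | 15/16,1 } = 239/256
v(BRBBBRBBBR) = { 0,1/2,3/4,7/8,29/32,59/64,119/128 | 239/256,15/16,1 } = 477/512
v(BRBBBRBBBRR) = { 0,1/2,3/4,7/8,29/32,59/64,119/128 | 477/512,239/256,15/16,1 } = 953/1024
v(BRBBBRBBBRRB) = { 0,1/2,3/4,7/8,29/32,59/64,119/128,953/1024 | 477/512,239/256,15/16,1 } = 1907/2048
v(BRBBBRBBBRRBB) = { 0,1/2,3/4,7/8,29/32,59/64,119/128,953/1024,1907/2048 | 477/512,239/256,15/16,1 } = 3815/4096
v(BRBBBRBBBRRBBB) = { 0,1/2,3/4,7/8,29/32,59/64,119/128,953/1024,1907/2048,3815/4096 | 477/512,239/256,15/16,1 } = 7631/8192
v(BRBBBRBBBRRBBBB) = { 0,1/2,3/4,7/8,29/32,59/64,119/128,953/1024,1907/2048,3815/4096,7631/8192 | 477/512,239/256,15/16,1 } = 15263/16384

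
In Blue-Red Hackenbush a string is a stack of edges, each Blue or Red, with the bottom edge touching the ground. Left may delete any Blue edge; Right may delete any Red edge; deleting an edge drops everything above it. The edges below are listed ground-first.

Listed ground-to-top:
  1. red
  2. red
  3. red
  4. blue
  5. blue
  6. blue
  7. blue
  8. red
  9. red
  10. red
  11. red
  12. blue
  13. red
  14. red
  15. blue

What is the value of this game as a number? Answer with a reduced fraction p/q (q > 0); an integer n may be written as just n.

value(r) = { (no moves) | 0 } = -1
value(rr) = { (no moves) | -1; 0 } = -2
value(rrr) = { (no moves) | -2; -1; 0 } = -3
value(rrrb) = { -3 | -2; -1; 0 } = -5/2
value(rrrbb) = { -3; -5/2 | -2; -1; 0 } = -9/4
value(rrrbbb) = { -3; -5/2; -9/4 | -2; -1; 0 } = -17/8
value(rrrbbbb) = { -3; -5/2; -9/4; -17/8 | -2; -1; 0 } = -33/16
value(rrrbbbbr) = { -3; -5/2; -9/4; -17/8 | -33/16; -2; -1; 0 } = -67/32
value(rrrbbbbrr) = { -3; -5/2; -9/4; -17/8 | -67/32; -33/16; -2; -1; 0 } = -135/64
value(rrrbbbbrrr) = { -3; -5/2; -9/4; -17/8 | -135/64; -67/32; -33/16; -2; -1; 0 } = -271/128
value(rrrbbbbrrrr) = { -3; -5/2; -9/4; -17/8 | -271/128; -135/64; -67/32; -33/16; -2; -1; 0 } = -543/256
value(rrrbbbbrrrrb) = { -3; -5/2; -9/4; -17/8; -543/256 | -271/128; -135/64; -67/32; -33/16; -2; -1; 0 } = -1085/512
value(rrrbbbbrrrrbr) = { -3; -5/2; -9/4; -17/8; -543/256 | -1085/512; -271/128; -135/64; -67/32; -33/16; -2; -1; 0 } = -2171/1024
value(rrrbbbbrrrrbrr) = { -3; -5/2; -9/4; -17/8; -543/256 | -2171/1024; -1085/512; -271/128; -135/64; -67/32; -33/16; -2; -1; 0 } = -4343/2048
value(rrrbbbbrrrrbrrb) = { -3; -5/2; -9/4; -17/8; -543/256; -4343/2048 | -2171/1024; -1085/512; -271/128; -135/64; -67/32; -33/16; -2; -1; 0 } = -8685/4096

-8685/4096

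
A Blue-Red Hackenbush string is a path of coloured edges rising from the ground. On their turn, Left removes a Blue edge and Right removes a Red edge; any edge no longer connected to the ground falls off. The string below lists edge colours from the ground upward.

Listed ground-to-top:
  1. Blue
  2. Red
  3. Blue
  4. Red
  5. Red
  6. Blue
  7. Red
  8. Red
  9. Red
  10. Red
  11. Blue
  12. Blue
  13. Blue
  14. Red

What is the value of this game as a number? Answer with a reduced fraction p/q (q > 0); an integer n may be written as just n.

Prefix values for Blue Red Blue Red Red Blue Red Red Red Red Blue Blue Blue Red via {L|R} + simplicity:
edge 1 of 14 (Blue): { 0 |  } → 1
edge 2 of 14 (Red): { 0 | 1 } → 1/2
edge 3 of 14 (Blue): { 0, 1/2 | 1 } → 3/4
edge 4 of 14 (Red): { 0, 1/2 | 3/4, 1 } → 5/8
edge 5 of 14 (Red): { 0, 1/2 | 5/8, 3/4, 1 } → 9/16
edge 6 of 14 (Blue): { 0, 1/2, 9/16 | 5/8, 3/4, 1 } → 19/32
edge 7 of 14 (Red): { 0, 1/2, 9/16 | 19/32, 5/8, 3/4, 1 } → 37/64
edge 8 of 14 (Red): { 0, 1/2, 9/16 | 37/64, 19/32, 5/8, 3/4, 1 } → 73/128
edge 9 of 14 (Red): { 0, 1/2, 9/16 | 73/128, 37/64, 19/32, 5/8, 3/4, 1 } → 145/256
edge 10 of 14 (Red): { 0, 1/2, 9/16 | 145/256, 73/128, 37/64, 19/32, 5/8, 3/4, 1 } → 289/512
edge 11 of 14 (Blue): { 0, 1/2, 9/16, 289/512 | 145/256, 73/128, 37/64, 19/32, 5/8, 3/4, 1 } → 579/1024
edge 12 of 14 (Blue): { 0, 1/2, 9/16, 289/512, 579/1024 | 145/256, 73/128, 37/64, 19/32, 5/8, 3/4, 1 } → 1159/2048
edge 13 of 14 (Blue): { 0, 1/2, 9/16, 289/512, 579/1024, 1159/2048 | 145/256, 73/128, 37/64, 19/32, 5/8, 3/4, 1 } → 2319/4096
edge 14 of 14 (Red): { 0, 1/2, 9/16, 289/512, 579/1024, 1159/2048 | 2319/4096, 145/256, 73/128, 37/64, 19/32, 5/8, 3/4, 1 } → 4637/8192

4637/8192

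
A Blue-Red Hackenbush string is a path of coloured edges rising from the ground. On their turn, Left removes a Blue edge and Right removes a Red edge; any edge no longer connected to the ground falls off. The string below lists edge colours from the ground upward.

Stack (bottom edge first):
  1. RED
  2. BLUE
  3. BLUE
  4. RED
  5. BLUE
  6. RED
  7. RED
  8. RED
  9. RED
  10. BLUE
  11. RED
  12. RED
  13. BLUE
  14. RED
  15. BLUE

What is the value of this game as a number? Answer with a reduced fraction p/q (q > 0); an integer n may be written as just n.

Build val(s[:k]) for k = 1..15, string s = RED BLUE BLUE RED BLUE RED RED RED RED BLUE RED RED BLUE RED BLUE.
R: Left { none }, Right { 0 } ⇒ simplest -1
RB: Left { -1 }, Right { 0 } ⇒ simplest -1/2
RBB: Left { -1, -1/2 }, Right { 0 } ⇒ simplest -1/4
RBBR: Left { -1, -1/2 }, Right { -1/4, 0 } ⇒ simplest -3/8
RBBRB: Left { -1, -1/2, -3/8 }, Right { -1/4, 0 } ⇒ simplest -5/16
RBBRBR: Left { -1, -1/2, -3/8 }, Right { -5/16, -1/4, 0 } ⇒ simplest -11/32
RBBRBRR: Left { -1, -1/2, -3/8 }, Right { -11/32, -5/16, -1/4, 0 } ⇒ simplest -23/64
RBBRBRRR: Left { -1, -1/2, -3/8 }, Right { -23/64, -11/32, -5/16, -1/4, 0 } ⇒ simplest -47/128
RBBRBRRRR: Left { -1, -1/2, -3/8 }, Right { -47/128, -23/64, -11/32, -5/16, -1/4, 0 } ⇒ simplest -95/256
RBBRBRRRRB: Left { -1, -1/2, -3/8, -95/256 }, Right { -47/128, -23/64, -11/32, -5/16, -1/4, 0 } ⇒ simplest -189/512
RBBRBRRRRBR: Left { -1, -1/2, -3/8, -95/256 }, Right { -189/512, -47/128, -23/64, -11/32, -5/16, -1/4, 0 } ⇒ simplest -379/1024
RBBRBRRRRBRR: Left { -1, -1/2, -3/8, -95/256 }, Right { -379/1024, -189/512, -47/128, -23/64, -11/32, -5/16, -1/4, 0 } ⇒ simplest -759/2048
RBBRBRRRRBRRB: Left { -1, -1/2, -3/8, -95/256, -759/2048 }, Right { -379/1024, -189/512, -47/128, -23/64, -11/32, -5/16, -1/4, 0 } ⇒ simplest -1517/4096
RBBRBRRRRBRRBR: Left { -1, -1/2, -3/8, -95/256, -759/2048 }, Right { -1517/4096, -379/1024, -189/512, -47/128, -23/64, -11/32, -5/16, -1/4, 0 } ⇒ simplest -3035/8192
RBBRBRRRRBRRBRB: Left { -1, -1/2, -3/8, -95/256, -759/2048, -3035/8192 }, Right { -1517/4096, -379/1024, -189/512, -47/128, -23/64, -11/32, -5/16, -1/4, 0 } ⇒ simplest -6069/16384

-6069/16384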